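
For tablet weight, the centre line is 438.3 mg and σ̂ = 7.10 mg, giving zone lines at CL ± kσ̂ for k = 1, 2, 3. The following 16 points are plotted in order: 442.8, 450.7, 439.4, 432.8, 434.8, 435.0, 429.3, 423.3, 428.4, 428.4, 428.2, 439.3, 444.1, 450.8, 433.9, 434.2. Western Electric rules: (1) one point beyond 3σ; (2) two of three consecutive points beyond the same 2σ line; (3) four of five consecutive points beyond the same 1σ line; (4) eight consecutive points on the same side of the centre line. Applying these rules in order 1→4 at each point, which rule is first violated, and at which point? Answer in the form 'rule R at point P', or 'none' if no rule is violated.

rule 3 at point 10

Zone of each point (C = within 1σ̂, B = 1σ̂–2σ̂, A = 2σ̂–3σ̂, * = beyond 3σ̂; sign = side of CL): 1:+C, 2:+B, 3:+C, 4:-C, 5:-C, 6:-C, 7:-B, 8:-A, 9:-B, 10:-B, 11:-B, 12:+C, 13:+C, 14:+B, 15:-C, 16:-C
Rule 3 (four of five consecutive points beyond the same 1σ limit) is satisfied at point 10.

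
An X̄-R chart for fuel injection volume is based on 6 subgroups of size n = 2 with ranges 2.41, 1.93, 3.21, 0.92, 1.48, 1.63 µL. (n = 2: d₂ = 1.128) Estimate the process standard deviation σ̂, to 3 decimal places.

1.711

R̄ = (2.41 + 1.93 + 3.21 + 0.92 + 1.48 + 1.63) / 6 = 1.9300
σ̂ = R̄ / d₂ = 1.9300 / 1.128 = 1.7110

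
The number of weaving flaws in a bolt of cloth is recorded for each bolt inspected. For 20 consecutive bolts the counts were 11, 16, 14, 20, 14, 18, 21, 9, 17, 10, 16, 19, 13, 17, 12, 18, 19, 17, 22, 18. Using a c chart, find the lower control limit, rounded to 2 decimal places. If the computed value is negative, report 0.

4.03

c̄ = (11 + 16 + 14 + 20 + 14 + 18 + 21 + 9 + 17 + 10 + 16 + 19 + 13 + 17 + 12 + 18 + 19 + 17 + 22 + 18) / 20 = 321 / 20 = 16.0500
LCL = c̄ − 3√c̄ = 16.0500 − 3 × 4.0062 = 4.0313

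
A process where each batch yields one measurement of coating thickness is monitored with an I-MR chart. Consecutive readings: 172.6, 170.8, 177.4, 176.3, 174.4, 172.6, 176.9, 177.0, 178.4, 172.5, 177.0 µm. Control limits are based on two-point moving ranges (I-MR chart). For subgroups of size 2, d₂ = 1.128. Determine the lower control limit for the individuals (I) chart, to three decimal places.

X̄ = (172.6 + 170.8 + 177.4 + 176.3 + 174.4 + 172.6 + 176.9 + 177.0 + 178.4 + 172.5 + 177.0) / 11 = 175.0818
Moving ranges: 1.8, 6.6, 1.1, 1.9, 1.8, 4.3, 0.1, 1.4, 5.9, 4.5; M̄R̄ = 29.4000 / 10 = 2.9400
LCL = X̄ − 3·M̄R̄/d₂ = 175.0818 − 3 × 2.9400 / 1.128 = 167.2627

167.263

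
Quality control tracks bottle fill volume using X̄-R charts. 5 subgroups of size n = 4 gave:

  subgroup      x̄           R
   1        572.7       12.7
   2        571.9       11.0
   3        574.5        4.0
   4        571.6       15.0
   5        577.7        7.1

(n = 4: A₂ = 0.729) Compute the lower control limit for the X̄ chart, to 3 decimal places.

566.419

X̄̄ = (572.7 + 571.9 + 574.5 + 571.6 + 577.7) / 5 = 2868.4000 / 5 = 573.6800
R̄ = (12.7 + 11.0 + 4.0 + 15.0 + 7.1) / 5 = 49.8000 / 5 = 9.9600
LCL = X̄̄ − A₂·R̄ = 573.6800 − 0.729 × 9.9600 = 566.4192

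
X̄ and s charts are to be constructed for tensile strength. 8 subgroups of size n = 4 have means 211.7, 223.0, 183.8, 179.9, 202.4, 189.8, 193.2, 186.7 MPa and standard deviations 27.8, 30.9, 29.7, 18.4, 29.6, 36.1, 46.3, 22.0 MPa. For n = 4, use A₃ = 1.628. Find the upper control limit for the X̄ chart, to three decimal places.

X̄̄ = (211.7 + 223.0 + 183.8 + 179.9 + 202.4 + 189.8 + 193.2 + 186.7) / 8 = 196.3125
s̄ = (27.8 + 30.9 + 29.7 + 18.4 + 29.6 + 36.1 + 46.3 + 22.0) / 8 = 30.1000
UCL = X̄̄ + A₃·s̄ = 196.3125 + 1.628 × 30.1000 = 245.3153

245.315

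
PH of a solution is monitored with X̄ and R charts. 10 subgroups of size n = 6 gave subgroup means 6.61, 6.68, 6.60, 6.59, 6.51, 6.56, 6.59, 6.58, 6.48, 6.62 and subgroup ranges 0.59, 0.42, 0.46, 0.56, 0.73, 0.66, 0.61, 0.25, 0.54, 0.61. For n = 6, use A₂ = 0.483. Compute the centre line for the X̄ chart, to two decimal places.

X̄̄ = (6.61 + 6.68 + 6.60 + 6.59 + 6.51 + 6.56 + 6.59 + 6.58 + 6.48 + 6.62) / 10 = 65.8200 / 10 = 6.5820
CL = X̄̄ = 6.5820

6.58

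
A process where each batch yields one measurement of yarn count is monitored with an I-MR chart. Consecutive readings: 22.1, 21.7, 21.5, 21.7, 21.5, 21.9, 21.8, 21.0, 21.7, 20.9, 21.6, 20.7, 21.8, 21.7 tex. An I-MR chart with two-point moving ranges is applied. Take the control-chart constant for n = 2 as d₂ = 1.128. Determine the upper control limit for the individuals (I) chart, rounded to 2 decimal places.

22.89

X̄ = (22.1 + 21.7 + 21.5 + 21.7 + 21.5 + 21.9 + 21.8 + 21.0 + 21.7 + 20.9 + 21.6 + 20.7 + 21.8 + 21.7) / 14 = 21.5429
Moving ranges: 0.4, 0.2, 0.2, 0.2, 0.4, 0.1, 0.8, 0.7, 0.8, 0.7, 0.9, 1.1, 0.1; M̄R̄ = 6.6000 / 13 = 0.5077
UCL = X̄ + 3·M̄R̄/d₂ = 21.5429 + 3 × 0.5077 / 1.128 = 22.8931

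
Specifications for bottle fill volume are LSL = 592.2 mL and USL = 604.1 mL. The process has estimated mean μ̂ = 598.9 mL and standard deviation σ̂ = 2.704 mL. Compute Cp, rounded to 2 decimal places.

0.73

Cp = (USL − LSL) / (6σ̂) = (604.1 − 592.2) / (6 × 2.704) = 11.9000 / 16.2240 = 0.7335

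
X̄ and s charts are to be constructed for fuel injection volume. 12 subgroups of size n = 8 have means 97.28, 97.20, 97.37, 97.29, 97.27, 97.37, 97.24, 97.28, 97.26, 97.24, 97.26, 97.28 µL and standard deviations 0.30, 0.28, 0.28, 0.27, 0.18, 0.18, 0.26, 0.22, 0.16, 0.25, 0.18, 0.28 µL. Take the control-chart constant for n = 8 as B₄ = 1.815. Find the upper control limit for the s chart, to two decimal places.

s̄ = (0.30 + 0.28 + 0.28 + 0.27 + 0.18 + 0.18 + 0.26 + 0.22 + 0.16 + 0.25 + 0.18 + 0.28) / 12 = 0.2367
UCL_s = B₄·s̄ = 1.815 × 0.2367 = 0.4295

0.43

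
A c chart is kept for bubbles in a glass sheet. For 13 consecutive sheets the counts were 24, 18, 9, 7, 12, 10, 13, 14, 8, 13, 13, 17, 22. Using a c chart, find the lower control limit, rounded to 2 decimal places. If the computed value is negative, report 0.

c̄ = (24 + 18 + 9 + 7 + 12 + 10 + 13 + 14 + 8 + 13 + 13 + 17 + 22) / 13 = 180 / 13 = 13.8462
LCL = c̄ − 3√c̄ = 13.8462 − 3 × 3.7210 = 2.6830

2.68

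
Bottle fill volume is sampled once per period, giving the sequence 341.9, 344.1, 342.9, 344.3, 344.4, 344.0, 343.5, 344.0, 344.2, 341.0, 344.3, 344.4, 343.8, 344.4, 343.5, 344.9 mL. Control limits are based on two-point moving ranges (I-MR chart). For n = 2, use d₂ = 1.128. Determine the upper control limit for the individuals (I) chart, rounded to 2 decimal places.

346.67

X̄ = (341.9 + 344.1 + 342.9 + 344.3 + 344.4 + 344.0 + 343.5 + 344.0 + 344.2 + 341.0 + 344.3 + 344.4 + 343.8 + 344.4 + 343.5 + 344.9) / 16 = 343.7250
Moving ranges: 2.2, 1.2, 1.4, 0.1, 0.4, 0.5, 0.5, 0.2, 3.2, 3.3, 0.1, 0.6, 0.6, 0.9, 1.4; M̄R̄ = 16.6000 / 15 = 1.1067
UCL = X̄ + 3·M̄R̄/d₂ = 343.7250 + 3 × 1.1067 / 1.128 = 346.6683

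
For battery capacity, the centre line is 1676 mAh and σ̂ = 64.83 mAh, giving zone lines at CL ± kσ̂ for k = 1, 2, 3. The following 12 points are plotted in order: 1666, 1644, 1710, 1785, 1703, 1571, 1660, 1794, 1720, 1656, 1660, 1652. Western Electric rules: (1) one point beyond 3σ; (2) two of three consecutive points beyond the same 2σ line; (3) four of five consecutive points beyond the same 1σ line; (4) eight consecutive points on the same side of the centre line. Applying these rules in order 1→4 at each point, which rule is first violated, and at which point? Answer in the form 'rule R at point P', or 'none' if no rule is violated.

none

Zone of each point (C = within 1σ̂, B = 1σ̂–2σ̂, A = 2σ̂–3σ̂, * = beyond 3σ̂; sign = side of CL): 1:-C, 2:-C, 3:+C, 4:+B, 5:+C, 6:-B, 7:-C, 8:+B, 9:+C, 10:-C, 11:-C, 12:-C
No rule fires across all 12 points.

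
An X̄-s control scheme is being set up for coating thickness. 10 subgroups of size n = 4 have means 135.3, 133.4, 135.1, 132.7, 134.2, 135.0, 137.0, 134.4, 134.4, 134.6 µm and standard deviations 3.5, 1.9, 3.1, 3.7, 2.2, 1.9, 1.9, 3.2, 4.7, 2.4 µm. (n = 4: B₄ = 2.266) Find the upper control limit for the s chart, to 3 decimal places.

s̄ = (3.5 + 1.9 + 3.1 + 3.7 + 2.2 + 1.9 + 1.9 + 3.2 + 4.7 + 2.4) / 10 = 2.8500
UCL_s = B₄·s̄ = 2.266 × 2.8500 = 6.4581

6.458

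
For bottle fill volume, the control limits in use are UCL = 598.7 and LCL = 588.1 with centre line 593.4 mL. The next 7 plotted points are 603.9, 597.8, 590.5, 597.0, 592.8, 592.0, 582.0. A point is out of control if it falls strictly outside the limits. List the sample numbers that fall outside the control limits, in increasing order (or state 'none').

Compare each point to [588.1, 598.7]: sample 1 = 603.9 > UCL; sample 7 = 582.0 < LCL.

1, 7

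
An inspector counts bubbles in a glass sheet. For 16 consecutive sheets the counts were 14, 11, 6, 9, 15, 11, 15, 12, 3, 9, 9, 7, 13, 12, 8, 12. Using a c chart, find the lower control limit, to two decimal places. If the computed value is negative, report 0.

0.71

c̄ = (14 + 11 + 6 + 9 + 15 + 11 + 15 + 12 + 3 + 9 + 9 + 7 + 13 + 12 + 8 + 12) / 16 = 166 / 16 = 10.3750
LCL = c̄ − 3√c̄ = 10.3750 − 3 × 3.2210 = 0.7119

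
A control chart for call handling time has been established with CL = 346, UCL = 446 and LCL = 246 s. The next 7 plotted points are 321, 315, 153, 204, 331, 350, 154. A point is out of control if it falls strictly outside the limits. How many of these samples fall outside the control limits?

Compare each point to [246, 446]: sample 3 = 153 < LCL; sample 4 = 204 < LCL; sample 7 = 154 < LCL.

3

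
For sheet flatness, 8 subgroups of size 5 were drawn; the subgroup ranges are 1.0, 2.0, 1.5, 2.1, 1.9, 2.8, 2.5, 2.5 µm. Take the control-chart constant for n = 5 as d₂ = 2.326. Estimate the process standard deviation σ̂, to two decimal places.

R̄ = (1.0 + 2.0 + 1.5 + 2.1 + 1.9 + 2.8 + 2.5 + 2.5) / 8 = 2.0375
σ̂ = R̄ / d₂ = 2.0375 / 2.326 = 0.8760

0.88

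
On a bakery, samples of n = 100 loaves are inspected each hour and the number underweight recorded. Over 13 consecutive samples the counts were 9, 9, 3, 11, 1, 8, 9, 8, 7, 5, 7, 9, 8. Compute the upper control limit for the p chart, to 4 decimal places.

p̄ = Σdᵢ / (k·n) = 94 / (13 × 100) = 0.07231
UCL = p̄ + 3·√(p̄(1−p̄)/n) = 0.07231 + 3 × √(0.07231×0.92769/100) = 0.07231 + 3 × 0.02590 = 0.15001

0.1500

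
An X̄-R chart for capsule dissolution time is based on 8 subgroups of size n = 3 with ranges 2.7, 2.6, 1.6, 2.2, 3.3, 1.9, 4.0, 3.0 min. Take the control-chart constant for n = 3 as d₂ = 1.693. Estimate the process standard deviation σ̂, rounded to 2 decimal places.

1.57

R̄ = (2.7 + 2.6 + 1.6 + 2.2 + 3.3 + 1.9 + 4.0 + 3.0) / 8 = 2.6625
σ̂ = R̄ / d₂ = 2.6625 / 1.693 = 1.5727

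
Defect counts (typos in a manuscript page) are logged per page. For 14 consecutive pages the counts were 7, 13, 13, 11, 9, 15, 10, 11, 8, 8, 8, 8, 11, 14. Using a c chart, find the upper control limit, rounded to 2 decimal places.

20.12

c̄ = (7 + 13 + 13 + 11 + 9 + 15 + 10 + 11 + 8 + 8 + 8 + 8 + 11 + 14) / 14 = 146 / 14 = 10.4286
UCL = c̄ + 3√c̄ = 10.4286 + 3 × √10.4286 = 10.4286 + 3 × 3.2293 = 20.1166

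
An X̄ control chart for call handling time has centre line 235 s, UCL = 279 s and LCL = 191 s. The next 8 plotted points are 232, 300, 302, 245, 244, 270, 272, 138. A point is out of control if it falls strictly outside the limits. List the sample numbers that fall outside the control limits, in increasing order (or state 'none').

2, 3, 8

Compare each point to [191, 279]: sample 2 = 300 > UCL; sample 3 = 302 > UCL; sample 8 = 138 < LCL.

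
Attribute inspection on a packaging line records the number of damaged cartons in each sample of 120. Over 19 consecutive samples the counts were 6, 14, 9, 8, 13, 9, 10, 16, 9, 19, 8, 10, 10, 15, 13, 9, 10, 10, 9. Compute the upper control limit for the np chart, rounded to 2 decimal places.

p̄ = Σdᵢ / (k·n) = 207 / (19 × 120) = 0.09079
UCL = np̄ + 3·√(np̄(1−p̄)) = 10.8947 + 3 × √(10.8947×0.90921) = 10.8947 + 3 × 3.1473 = 20.3367

20.34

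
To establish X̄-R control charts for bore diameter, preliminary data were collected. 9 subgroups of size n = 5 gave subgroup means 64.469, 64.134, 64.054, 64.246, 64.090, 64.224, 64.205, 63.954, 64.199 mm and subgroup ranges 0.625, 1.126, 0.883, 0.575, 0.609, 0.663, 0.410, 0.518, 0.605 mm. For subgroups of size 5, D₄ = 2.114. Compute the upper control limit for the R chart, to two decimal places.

1.41

R̄ = (0.625 + 1.126 + 0.883 + 0.575 + 0.609 + 0.663 + 0.410 + 0.518 + 0.605) / 9 = 6.0140 / 9 = 0.6682
UCL_R = D₄·R̄ = 2.114 × 0.6682 = 1.4126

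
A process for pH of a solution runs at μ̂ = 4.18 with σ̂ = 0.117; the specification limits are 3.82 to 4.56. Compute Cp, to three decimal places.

Cp = (USL − LSL) / (6σ̂) = (4.56 − 3.82) / (6 × 0.117) = 0.7400 / 0.7020 = 1.0541

1.054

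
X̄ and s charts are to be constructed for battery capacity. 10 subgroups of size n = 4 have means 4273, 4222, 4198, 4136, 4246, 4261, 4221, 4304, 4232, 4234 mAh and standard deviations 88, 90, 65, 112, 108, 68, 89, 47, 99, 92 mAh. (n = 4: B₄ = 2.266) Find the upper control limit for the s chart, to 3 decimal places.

s̄ = (88 + 90 + 65 + 112 + 108 + 68 + 89 + 47 + 99 + 92) / 10 = 85.8000
UCL_s = B₄·s̄ = 2.266 × 85.8000 = 194.4228

194.423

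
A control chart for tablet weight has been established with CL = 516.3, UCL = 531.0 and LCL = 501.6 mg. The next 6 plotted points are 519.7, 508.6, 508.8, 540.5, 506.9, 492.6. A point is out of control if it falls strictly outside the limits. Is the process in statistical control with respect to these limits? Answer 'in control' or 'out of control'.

out of control

Compare each point to [501.6, 531.0]: sample 4 = 540.5 > UCL; sample 6 = 492.6 < LCL.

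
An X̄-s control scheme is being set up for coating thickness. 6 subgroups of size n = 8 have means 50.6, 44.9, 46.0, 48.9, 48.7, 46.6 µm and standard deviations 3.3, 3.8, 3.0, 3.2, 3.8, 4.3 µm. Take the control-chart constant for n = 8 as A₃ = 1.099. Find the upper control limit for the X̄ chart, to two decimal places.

X̄̄ = (50.6 + 44.9 + 46.0 + 48.9 + 48.7 + 46.6) / 6 = 47.6167
s̄ = (3.3 + 3.8 + 3.0 + 3.2 + 3.8 + 4.3) / 6 = 3.5667
UCL = X̄̄ + A₃·s̄ = 47.6167 + 1.099 × 3.5667 = 51.5364

51.54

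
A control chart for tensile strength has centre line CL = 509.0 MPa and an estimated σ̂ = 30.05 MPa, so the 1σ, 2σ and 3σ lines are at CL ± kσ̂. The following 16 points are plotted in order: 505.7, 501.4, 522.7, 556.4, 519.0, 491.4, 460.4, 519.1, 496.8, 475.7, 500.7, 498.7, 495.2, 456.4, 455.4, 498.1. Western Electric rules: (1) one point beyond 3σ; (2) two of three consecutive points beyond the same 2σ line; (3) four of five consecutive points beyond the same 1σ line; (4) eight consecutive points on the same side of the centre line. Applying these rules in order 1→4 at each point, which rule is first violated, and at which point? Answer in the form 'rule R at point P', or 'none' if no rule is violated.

Zone of each point (C = within 1σ̂, B = 1σ̂–2σ̂, A = 2σ̂–3σ̂, * = beyond 3σ̂; sign = side of CL): 1:-C, 2:-C, 3:+C, 4:+B, 5:+C, 6:-C, 7:-B, 8:+C, 9:-C, 10:-B, 11:-C, 12:-C, 13:-C, 14:-B, 15:-B, 16:-C
Rule 4 (eight consecutive points on the same side of the centre line) is satisfied at point 16.

rule 4 at point 16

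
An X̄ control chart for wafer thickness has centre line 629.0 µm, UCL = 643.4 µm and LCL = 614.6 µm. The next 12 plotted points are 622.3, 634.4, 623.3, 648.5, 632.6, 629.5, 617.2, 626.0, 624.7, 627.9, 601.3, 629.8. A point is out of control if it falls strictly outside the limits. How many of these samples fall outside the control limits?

Compare each point to [614.6, 643.4]: sample 4 = 648.5 > UCL; sample 11 = 601.3 < LCL.

2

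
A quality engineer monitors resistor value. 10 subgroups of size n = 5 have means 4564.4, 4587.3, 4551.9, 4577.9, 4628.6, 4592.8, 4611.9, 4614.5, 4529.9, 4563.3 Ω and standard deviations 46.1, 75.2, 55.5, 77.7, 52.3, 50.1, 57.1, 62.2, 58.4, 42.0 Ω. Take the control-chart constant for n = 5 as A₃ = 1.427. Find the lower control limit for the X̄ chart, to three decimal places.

4499.969

X̄̄ = (4564.4 + 4587.3 + 4551.9 + 4577.9 + 4628.6 + 4592.8 + 4611.9 + 4614.5 + 4529.9 + 4563.3) / 10 = 4582.2500
s̄ = (46.1 + 75.2 + 55.5 + 77.7 + 52.3 + 50.1 + 57.1 + 62.2 + 58.4 + 42.0) / 10 = 57.6600
LCL = X̄̄ − A₃·s̄ = 4582.2500 − 1.427 × 57.6600 = 4499.9692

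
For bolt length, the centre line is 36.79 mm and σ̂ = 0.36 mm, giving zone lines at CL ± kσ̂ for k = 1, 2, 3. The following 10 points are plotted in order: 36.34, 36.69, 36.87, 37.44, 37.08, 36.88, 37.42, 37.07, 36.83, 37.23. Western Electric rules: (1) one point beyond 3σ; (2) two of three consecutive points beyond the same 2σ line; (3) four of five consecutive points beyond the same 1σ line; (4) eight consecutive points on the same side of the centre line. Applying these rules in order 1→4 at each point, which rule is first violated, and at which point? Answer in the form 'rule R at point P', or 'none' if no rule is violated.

Zone of each point (C = within 1σ̂, B = 1σ̂–2σ̂, A = 2σ̂–3σ̂, * = beyond 3σ̂; sign = side of CL): 1:-B, 2:-C, 3:+C, 4:+B, 5:+C, 6:+C, 7:+B, 8:+C, 9:+C, 10:+B
Rule 4 (eight consecutive points on the same side of the centre line) is satisfied at point 10.

rule 4 at point 10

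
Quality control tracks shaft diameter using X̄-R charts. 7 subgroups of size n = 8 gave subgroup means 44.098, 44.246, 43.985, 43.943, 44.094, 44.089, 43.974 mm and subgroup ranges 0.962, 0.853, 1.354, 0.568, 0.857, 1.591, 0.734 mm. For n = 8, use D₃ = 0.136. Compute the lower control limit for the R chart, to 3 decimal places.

0.134

R̄ = (0.962 + 0.853 + 1.354 + 0.568 + 0.857 + 1.591 + 0.734) / 7 = 6.9190 / 7 = 0.9884
LCL_R = D₃·R̄ = 0.136 × 0.9884 = 0.1344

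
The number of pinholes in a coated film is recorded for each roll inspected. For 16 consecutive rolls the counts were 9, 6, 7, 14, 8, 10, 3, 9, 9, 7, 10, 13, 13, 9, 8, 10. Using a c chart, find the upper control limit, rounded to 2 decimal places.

18.09

c̄ = (9 + 6 + 7 + 14 + 8 + 10 + 3 + 9 + 9 + 7 + 10 + 13 + 13 + 9 + 8 + 10) / 16 = 145 / 16 = 9.0625
UCL = c̄ + 3√c̄ = 9.0625 + 3 × √9.0625 = 9.0625 + 3 × 3.0104 = 18.0937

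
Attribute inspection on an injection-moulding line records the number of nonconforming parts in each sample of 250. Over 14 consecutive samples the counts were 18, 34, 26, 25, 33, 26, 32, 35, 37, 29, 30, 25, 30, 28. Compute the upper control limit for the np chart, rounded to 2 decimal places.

44.36

p̄ = Σdᵢ / (k·n) = 408 / (14 × 250) = 0.11657
UCL = np̄ + 3·√(np̄(1−p̄)) = 29.1429 + 3 × √(29.1429×0.88343) = 29.1429 + 3 × 5.0740 = 44.3649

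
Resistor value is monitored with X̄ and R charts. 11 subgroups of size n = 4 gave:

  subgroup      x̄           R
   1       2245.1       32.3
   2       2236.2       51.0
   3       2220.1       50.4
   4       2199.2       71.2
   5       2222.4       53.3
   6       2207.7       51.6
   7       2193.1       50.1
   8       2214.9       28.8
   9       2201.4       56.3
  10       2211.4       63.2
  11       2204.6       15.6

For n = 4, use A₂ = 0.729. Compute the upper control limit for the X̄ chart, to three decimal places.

2248.905

X̄̄ = (2245.1 + 2236.2 + 2220.1 + 2199.2 + 2222.4 + 2207.7 + 2193.1 + 2214.9 + 2201.4 + 2211.4 + 2204.6) / 11 = 24356.1000 / 11 = 2214.1909
R̄ = (32.3 + 51.0 + 50.4 + 71.2 + 53.3 + 51.6 + 50.1 + 28.8 + 56.3 + 63.2 + 15.6) / 11 = 523.8000 / 11 = 47.6182
UCL = X̄̄ + A₂·R̄ = 2214.1909 + 0.729 × 47.6182 = 2248.9046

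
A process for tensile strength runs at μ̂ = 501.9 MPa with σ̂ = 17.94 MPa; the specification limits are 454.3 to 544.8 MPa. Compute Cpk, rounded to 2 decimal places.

0.80

Cpu = (USL − μ̂) / (3σ̂) = (544.8 − 501.9) / (3 × 17.94) = 0.7971; Cpl = (μ̂ − LSL) / (3σ̂) = (501.9 − 454.3) / (3 × 17.94) = 0.8844; Cpk = min(Cpu, Cpl) = 0.7971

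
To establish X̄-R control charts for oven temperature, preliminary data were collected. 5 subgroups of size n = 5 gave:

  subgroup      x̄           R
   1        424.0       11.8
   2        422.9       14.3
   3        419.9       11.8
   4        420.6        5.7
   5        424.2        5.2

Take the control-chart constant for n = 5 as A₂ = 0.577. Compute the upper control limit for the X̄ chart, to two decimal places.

427.95

X̄̄ = (424.0 + 422.9 + 419.9 + 420.6 + 424.2) / 5 = 2111.6000 / 5 = 422.3200
R̄ = (11.8 + 14.3 + 11.8 + 5.7 + 5.2) / 5 = 48.8000 / 5 = 9.7600
UCL = X̄̄ + A₂·R̄ = 422.3200 + 0.577 × 9.7600 = 427.9515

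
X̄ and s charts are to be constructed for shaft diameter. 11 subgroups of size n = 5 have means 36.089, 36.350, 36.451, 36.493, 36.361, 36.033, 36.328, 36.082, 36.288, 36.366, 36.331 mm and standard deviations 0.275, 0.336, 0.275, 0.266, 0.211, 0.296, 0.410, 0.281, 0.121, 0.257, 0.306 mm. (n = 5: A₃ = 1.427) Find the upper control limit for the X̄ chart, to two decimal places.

X̄̄ = (36.089 + 36.350 + 36.451 + 36.493 + 36.361 + 36.033 + 36.328 + 36.082 + 36.288 + 36.366 + 36.331) / 11 = 36.2884
s̄ = (0.275 + 0.336 + 0.275 + 0.266 + 0.211 + 0.296 + 0.410 + 0.281 + 0.121 + 0.257 + 0.306) / 11 = 0.2758
UCL = X̄̄ + A₃·s̄ = 36.2884 + 1.427 × 0.2758 = 36.6820

36.68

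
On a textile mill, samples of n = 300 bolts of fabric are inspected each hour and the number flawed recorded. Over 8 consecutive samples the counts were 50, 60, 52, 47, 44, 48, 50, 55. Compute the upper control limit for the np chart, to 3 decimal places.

p̄ = Σdᵢ / (k·n) = 406 / (8 × 300) = 0.16917
UCL = np̄ + 3·√(np̄(1−p̄)) = 50.7500 + 3 × √(50.7500×0.83083) = 50.7500 + 3 × 6.4934 = 70.2303

70.230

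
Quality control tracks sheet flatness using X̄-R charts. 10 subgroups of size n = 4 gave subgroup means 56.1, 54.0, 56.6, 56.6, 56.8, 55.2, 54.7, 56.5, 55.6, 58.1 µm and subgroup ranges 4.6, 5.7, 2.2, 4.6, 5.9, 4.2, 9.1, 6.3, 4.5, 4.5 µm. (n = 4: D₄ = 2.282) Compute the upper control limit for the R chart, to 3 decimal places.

11.775

R̄ = (4.6 + 5.7 + 2.2 + 4.6 + 5.9 + 4.2 + 9.1 + 6.3 + 4.5 + 4.5) / 10 = 51.6000 / 10 = 5.1600
UCL_R = D₄·R̄ = 2.282 × 5.1600 = 11.7751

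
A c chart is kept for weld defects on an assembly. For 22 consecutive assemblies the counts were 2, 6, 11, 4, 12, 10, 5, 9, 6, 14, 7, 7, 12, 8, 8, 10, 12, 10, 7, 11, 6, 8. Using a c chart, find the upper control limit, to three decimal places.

c̄ = (2 + 6 + 11 + 4 + 12 + 10 + 5 + 9 + 6 + 14 + 7 + 7 + 12 + 8 + 8 + 10 + 12 + 10 + 7 + 11 + 6 + 8) / 22 = 185 / 22 = 8.4091
UCL = c̄ + 3√c̄ = 8.4091 + 3 × √8.4091 = 8.4091 + 3 × 2.8998 = 17.1086

17.109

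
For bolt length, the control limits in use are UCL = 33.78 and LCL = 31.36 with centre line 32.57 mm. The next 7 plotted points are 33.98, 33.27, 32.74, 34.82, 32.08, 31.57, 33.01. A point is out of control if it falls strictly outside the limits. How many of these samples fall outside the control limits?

2

Compare each point to [31.36, 33.78]: sample 1 = 33.98 > UCL; sample 4 = 34.82 > UCL.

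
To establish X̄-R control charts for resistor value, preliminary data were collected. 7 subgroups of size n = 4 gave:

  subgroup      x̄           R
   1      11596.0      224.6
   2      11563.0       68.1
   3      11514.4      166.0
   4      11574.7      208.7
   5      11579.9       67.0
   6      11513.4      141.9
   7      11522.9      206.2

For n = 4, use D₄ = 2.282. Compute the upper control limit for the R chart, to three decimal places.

352.895

R̄ = (224.6 + 68.1 + 166.0 + 208.7 + 67.0 + 141.9 + 206.2) / 7 = 1082.5000 / 7 = 154.6429
UCL_R = D₄·R̄ = 2.282 × 154.6429 = 352.8950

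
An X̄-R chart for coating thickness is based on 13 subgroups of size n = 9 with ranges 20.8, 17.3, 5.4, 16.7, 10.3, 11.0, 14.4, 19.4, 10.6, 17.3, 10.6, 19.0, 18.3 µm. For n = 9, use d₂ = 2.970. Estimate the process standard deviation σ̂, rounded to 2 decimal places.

R̄ = (20.8 + 17.3 + 5.4 + 16.7 + 10.3 + 11.0 + 14.4 + 19.4 + 10.6 + 17.3 + 10.6 + 19.0 + 18.3) / 13 = 14.7000
σ̂ = R̄ / d₂ = 14.7000 / 2.970 = 4.9495

4.95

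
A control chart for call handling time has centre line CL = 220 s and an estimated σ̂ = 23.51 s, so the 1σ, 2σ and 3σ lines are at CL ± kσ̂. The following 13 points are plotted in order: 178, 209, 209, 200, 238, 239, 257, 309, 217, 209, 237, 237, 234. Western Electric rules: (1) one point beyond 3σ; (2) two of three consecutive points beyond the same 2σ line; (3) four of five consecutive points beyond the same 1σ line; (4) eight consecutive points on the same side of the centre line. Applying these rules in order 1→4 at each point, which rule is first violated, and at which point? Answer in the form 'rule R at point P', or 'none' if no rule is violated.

Zone of each point (C = within 1σ̂, B = 1σ̂–2σ̂, A = 2σ̂–3σ̂, * = beyond 3σ̂; sign = side of CL): 1:-B, 2:-C, 3:-C, 4:-C, 5:+C, 6:+C, 7:+B, 8:+*, 9:-C, 10:-C, 11:+C, 12:+C, 13:+C
Rule 1 (one point beyond the 3σ limits) is satisfied at point 8.

rule 1 at point 8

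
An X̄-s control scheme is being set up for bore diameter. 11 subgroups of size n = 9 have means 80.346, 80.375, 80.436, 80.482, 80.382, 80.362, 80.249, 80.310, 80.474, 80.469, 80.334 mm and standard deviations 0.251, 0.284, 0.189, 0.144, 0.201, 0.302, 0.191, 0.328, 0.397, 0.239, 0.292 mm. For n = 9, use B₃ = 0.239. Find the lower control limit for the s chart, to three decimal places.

0.061

s̄ = (0.251 + 0.284 + 0.189 + 0.144 + 0.201 + 0.302 + 0.191 + 0.328 + 0.397 + 0.239 + 0.292) / 11 = 0.2562
LCL_s = B₃·s̄ = 0.239 × 0.2562 = 0.0612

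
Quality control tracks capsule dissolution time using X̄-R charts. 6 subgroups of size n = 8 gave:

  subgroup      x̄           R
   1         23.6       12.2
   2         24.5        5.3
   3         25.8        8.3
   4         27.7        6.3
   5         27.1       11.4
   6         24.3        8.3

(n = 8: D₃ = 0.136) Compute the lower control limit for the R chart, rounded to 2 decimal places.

1.17

R̄ = (12.2 + 5.3 + 8.3 + 6.3 + 11.4 + 8.3) / 6 = 51.8000 / 6 = 8.6333
LCL_R = D₃·R̄ = 0.136 × 8.6333 = 1.1741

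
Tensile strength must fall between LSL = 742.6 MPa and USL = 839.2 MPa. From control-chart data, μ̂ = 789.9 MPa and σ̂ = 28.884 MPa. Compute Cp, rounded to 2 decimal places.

0.56

Cp = (USL − LSL) / (6σ̂) = (839.2 − 742.6) / (6 × 28.884) = 96.6000 / 173.3040 = 0.5574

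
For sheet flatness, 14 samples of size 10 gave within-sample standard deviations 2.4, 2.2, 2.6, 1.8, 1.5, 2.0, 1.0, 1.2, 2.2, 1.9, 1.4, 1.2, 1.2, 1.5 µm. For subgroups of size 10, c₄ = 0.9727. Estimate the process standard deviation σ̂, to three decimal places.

s̄ = (2.4 + 2.2 + 2.6 + 1.8 + 1.5 + 2.0 + 1.0 + 1.2 + 2.2 + 1.9 + 1.4 + 1.2 + 1.2 + 1.5) / 14 = 1.7214
σ̂ = s̄ / c₄ = 1.7214 / 0.9727 = 1.7697

1.770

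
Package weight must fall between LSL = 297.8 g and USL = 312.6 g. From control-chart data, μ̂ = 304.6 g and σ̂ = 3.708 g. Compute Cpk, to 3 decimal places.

Cpu = (USL − μ̂) / (3σ̂) = (312.6 − 304.6) / (3 × 3.708) = 0.7192; Cpl = (μ̂ − LSL) / (3σ̂) = (304.6 − 297.8) / (3 × 3.708) = 0.6113; Cpk = min(Cpu, Cpl) = 0.6113

0.611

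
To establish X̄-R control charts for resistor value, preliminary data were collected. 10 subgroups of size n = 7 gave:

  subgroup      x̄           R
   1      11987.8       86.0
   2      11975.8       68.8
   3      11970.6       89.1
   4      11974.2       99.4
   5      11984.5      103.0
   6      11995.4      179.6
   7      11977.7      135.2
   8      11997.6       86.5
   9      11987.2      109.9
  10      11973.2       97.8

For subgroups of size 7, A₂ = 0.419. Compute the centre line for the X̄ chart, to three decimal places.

11982.400

X̄̄ = (11987.8 + 11975.8 + 11970.6 + 11974.2 + 11984.5 + 11995.4 + 11977.7 + 11997.6 + 11987.2 + 11973.2) / 10 = 119824.0000 / 10 = 11982.4000
CL = X̄̄ = 11982.4000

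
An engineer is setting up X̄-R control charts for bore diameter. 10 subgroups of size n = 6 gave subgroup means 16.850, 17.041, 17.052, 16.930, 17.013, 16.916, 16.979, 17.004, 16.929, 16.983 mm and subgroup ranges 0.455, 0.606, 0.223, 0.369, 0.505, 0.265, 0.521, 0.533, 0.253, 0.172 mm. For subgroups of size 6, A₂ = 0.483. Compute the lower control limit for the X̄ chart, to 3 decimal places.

X̄̄ = (16.850 + 17.041 + 17.052 + 16.930 + 17.013 + 16.916 + 16.979 + 17.004 + 16.929 + 16.983) / 10 = 169.6970 / 10 = 16.9697
R̄ = (0.455 + 0.606 + 0.223 + 0.369 + 0.505 + 0.265 + 0.521 + 0.533 + 0.253 + 0.172) / 10 = 3.9020 / 10 = 0.3902
LCL = X̄̄ − A₂·R̄ = 16.9697 − 0.483 × 0.3902 = 16.7812

16.781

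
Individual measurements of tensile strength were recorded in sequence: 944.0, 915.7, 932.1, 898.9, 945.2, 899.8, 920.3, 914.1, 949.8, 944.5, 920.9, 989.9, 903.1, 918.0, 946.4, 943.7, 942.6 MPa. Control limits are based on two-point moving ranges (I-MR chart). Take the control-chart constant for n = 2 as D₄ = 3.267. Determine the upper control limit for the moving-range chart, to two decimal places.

Moving ranges: 28.3, 16.4, 33.2, 46.3, 45.4, 20.5, 6.2, 35.7, 5.3, 23.6, 69.0, 86.8, 14.9, 28.4, 2.7, 1.1; M̄R̄ = 463.8000 / 16 = 28.9875
UCL_MR = D₄·M̄R̄ = 3.267 × 28.9875 = 94.7022

94.70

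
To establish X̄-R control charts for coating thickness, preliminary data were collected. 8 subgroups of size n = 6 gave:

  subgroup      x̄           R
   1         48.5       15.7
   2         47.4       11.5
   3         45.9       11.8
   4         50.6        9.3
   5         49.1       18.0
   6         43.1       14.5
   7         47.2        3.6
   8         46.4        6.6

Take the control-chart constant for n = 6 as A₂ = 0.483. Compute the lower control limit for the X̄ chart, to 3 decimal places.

41.781

X̄̄ = (48.5 + 47.4 + 45.9 + 50.6 + 49.1 + 43.1 + 47.2 + 46.4) / 8 = 378.2000 / 8 = 47.2750
R̄ = (15.7 + 11.5 + 11.8 + 9.3 + 18.0 + 14.5 + 3.6 + 6.6) / 8 = 91.0000 / 8 = 11.3750
LCL = X̄̄ − A₂·R̄ = 47.2750 − 0.483 × 11.3750 = 41.7809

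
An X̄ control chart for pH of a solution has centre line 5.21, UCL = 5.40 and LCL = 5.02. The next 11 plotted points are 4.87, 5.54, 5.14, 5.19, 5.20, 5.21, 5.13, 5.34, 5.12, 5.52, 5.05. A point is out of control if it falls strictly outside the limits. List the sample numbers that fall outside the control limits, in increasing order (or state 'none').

Compare each point to [5.02, 5.40]: sample 1 = 4.87 < LCL; sample 2 = 5.54 > UCL; sample 10 = 5.52 > UCL.

1, 2, 10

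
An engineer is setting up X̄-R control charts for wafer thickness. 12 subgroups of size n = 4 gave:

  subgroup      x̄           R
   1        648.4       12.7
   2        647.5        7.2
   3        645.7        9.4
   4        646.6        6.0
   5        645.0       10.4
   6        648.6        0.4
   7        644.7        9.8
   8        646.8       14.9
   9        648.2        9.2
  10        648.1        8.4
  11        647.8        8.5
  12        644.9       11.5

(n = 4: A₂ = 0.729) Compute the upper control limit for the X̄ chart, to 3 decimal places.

653.444

X̄̄ = (648.4 + 647.5 + 645.7 + 646.6 + 645.0 + 648.6 + 644.7 + 646.8 + 648.2 + 648.1 + 647.8 + 644.9) / 12 = 7762.3000 / 12 = 646.8583
R̄ = (12.7 + 7.2 + 9.4 + 6.0 + 10.4 + 0.4 + 9.8 + 14.9 + 9.2 + 8.4 + 8.5 + 11.5) / 12 = 108.4000 / 12 = 9.0333
UCL = X̄̄ + A₂·R̄ = 646.8583 + 0.729 × 9.0333 = 653.4436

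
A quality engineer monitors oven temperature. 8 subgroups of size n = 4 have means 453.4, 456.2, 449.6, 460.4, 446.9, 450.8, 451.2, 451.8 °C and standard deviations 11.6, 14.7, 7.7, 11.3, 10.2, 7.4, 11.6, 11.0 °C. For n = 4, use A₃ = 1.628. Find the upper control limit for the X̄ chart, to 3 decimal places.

469.937

X̄̄ = (453.4 + 456.2 + 449.6 + 460.4 + 446.9 + 450.8 + 451.2 + 451.8) / 8 = 452.5375
s̄ = (11.6 + 14.7 + 7.7 + 11.3 + 10.2 + 7.4 + 11.6 + 11.0) / 8 = 10.6875
UCL = X̄̄ + A₃·s̄ = 452.5375 + 1.628 × 10.6875 = 469.9368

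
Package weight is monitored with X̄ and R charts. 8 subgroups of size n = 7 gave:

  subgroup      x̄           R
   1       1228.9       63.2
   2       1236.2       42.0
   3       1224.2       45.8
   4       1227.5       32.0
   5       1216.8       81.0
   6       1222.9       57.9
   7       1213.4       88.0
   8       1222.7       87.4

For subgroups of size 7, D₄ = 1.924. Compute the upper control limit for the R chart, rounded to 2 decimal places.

R̄ = (63.2 + 42.0 + 45.8 + 32.0 + 81.0 + 57.9 + 88.0 + 87.4) / 8 = 497.3000 / 8 = 62.1625
UCL_R = D₄·R̄ = 1.924 × 62.1625 = 119.6007

119.60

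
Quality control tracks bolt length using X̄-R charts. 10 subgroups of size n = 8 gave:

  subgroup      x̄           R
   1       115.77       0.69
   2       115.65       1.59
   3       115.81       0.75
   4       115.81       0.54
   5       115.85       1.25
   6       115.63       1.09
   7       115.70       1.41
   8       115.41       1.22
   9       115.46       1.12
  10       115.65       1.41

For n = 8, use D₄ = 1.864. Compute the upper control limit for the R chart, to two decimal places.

2.06

R̄ = (0.69 + 1.59 + 0.75 + 0.54 + 1.25 + 1.09 + 1.41 + 1.22 + 1.12 + 1.41) / 10 = 11.0700 / 10 = 1.1070
UCL_R = D₄·R̄ = 1.864 × 1.1070 = 2.0634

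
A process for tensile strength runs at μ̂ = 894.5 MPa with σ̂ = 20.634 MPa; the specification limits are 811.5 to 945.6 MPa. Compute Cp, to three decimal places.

Cp = (USL − LSL) / (6σ̂) = (945.6 − 811.5) / (6 × 20.634) = 134.1000 / 123.8040 = 1.0832

1.083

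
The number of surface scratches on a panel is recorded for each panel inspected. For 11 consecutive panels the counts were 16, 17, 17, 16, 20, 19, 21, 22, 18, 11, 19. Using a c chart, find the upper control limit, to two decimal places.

c̄ = (16 + 17 + 17 + 16 + 20 + 19 + 21 + 22 + 18 + 11 + 19) / 11 = 196 / 11 = 17.8182
UCL = c̄ + 3√c̄ = 17.8182 + 3 × √17.8182 = 17.8182 + 3 × 4.2212 = 30.4817

30.48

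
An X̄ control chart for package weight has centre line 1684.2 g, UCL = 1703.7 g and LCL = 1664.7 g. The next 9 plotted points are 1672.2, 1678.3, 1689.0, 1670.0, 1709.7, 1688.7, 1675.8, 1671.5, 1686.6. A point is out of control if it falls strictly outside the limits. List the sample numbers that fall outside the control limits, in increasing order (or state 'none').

Compare each point to [1664.7, 1703.7]: sample 5 = 1709.7 > UCL.

5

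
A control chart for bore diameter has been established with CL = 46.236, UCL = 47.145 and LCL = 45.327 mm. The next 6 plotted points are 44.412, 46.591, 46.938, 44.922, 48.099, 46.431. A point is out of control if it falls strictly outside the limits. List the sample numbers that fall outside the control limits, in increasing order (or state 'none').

Compare each point to [45.327, 47.145]: sample 1 = 44.412 < LCL; sample 4 = 44.922 < LCL; sample 5 = 48.099 > UCL.

1, 4, 5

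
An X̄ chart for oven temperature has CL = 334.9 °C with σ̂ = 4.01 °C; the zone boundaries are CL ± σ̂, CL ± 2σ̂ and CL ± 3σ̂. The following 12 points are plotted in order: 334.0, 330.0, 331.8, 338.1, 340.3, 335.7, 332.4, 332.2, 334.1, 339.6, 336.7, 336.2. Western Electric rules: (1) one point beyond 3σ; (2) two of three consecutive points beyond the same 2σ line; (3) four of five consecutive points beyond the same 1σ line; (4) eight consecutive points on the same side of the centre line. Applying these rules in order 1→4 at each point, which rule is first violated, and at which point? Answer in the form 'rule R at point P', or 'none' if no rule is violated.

Zone of each point (C = within 1σ̂, B = 1σ̂–2σ̂, A = 2σ̂–3σ̂, * = beyond 3σ̂; sign = side of CL): 1:-C, 2:-B, 3:-C, 4:+C, 5:+B, 6:+C, 7:-C, 8:-C, 9:-C, 10:+B, 11:+C, 12:+C
No rule fires across all 12 points.

none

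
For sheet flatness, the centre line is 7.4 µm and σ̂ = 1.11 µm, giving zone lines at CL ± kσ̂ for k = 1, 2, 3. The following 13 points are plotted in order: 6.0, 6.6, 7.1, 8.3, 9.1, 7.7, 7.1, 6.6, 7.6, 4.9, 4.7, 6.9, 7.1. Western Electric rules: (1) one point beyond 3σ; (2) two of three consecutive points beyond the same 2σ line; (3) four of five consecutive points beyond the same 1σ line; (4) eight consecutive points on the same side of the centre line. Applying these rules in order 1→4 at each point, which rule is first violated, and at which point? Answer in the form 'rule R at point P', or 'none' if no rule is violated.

rule 2 at point 11

Zone of each point (C = within 1σ̂, B = 1σ̂–2σ̂, A = 2σ̂–3σ̂, * = beyond 3σ̂; sign = side of CL): 1:-B, 2:-C, 3:-C, 4:+C, 5:+B, 6:+C, 7:-C, 8:-C, 9:+C, 10:-A, 11:-A, 12:-C, 13:-C
Rule 2 (two of three consecutive points beyond the same 2σ limit) is satisfied at point 11.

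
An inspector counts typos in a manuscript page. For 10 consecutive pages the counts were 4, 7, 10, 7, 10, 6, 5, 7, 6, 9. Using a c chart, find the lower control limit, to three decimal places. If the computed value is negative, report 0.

0.000

c̄ = (4 + 7 + 10 + 7 + 10 + 6 + 5 + 7 + 6 + 9) / 10 = 71 / 10 = 7.1000
LCL = c̄ − 3√c̄ = 7.1000 − 3 × 2.6646 = -0.8937 → 0 (cannot be negative)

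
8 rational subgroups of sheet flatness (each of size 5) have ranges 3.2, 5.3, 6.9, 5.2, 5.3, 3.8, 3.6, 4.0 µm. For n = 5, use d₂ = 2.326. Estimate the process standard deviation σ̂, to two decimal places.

2.00

R̄ = (3.2 + 5.3 + 6.9 + 5.2 + 5.3 + 3.8 + 3.6 + 4.0) / 8 = 4.6625
σ̂ = R̄ / d₂ = 4.6625 / 2.326 = 2.0045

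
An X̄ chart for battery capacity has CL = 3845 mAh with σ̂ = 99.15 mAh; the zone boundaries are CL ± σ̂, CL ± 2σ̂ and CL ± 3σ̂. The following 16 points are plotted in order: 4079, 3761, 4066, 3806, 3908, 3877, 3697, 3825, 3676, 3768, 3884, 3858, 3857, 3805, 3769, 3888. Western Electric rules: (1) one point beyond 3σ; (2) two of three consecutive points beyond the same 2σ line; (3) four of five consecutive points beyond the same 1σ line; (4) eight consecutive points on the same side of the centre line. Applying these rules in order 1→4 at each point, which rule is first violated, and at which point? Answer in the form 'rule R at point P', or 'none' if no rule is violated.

rule 2 at point 3

Zone of each point (C = within 1σ̂, B = 1σ̂–2σ̂, A = 2σ̂–3σ̂, * = beyond 3σ̂; sign = side of CL): 1:+A, 2:-C, 3:+A, 4:-C, 5:+C, 6:+C, 7:-B, 8:-C, 9:-B, 10:-C, 11:+C, 12:+C, 13:+C, 14:-C, 15:-C, 16:+C
Rule 2 (two of three consecutive points beyond the same 2σ limit) is satisfied at point 3.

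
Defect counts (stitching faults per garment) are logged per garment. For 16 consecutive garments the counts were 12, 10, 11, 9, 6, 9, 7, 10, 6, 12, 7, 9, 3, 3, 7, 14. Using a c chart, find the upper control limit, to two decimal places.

17.15

c̄ = (12 + 10 + 11 + 9 + 6 + 9 + 7 + 10 + 6 + 12 + 7 + 9 + 3 + 3 + 7 + 14) / 16 = 135 / 16 = 8.4375
UCL = c̄ + 3√c̄ = 8.4375 + 3 × √8.4375 = 8.4375 + 3 × 2.9047 = 17.1517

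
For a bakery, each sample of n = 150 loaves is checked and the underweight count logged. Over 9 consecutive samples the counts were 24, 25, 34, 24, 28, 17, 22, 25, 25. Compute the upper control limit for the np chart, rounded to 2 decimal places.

38.56

p̄ = Σdᵢ / (k·n) = 224 / (9 × 150) = 0.16593
UCL = np̄ + 3·√(np̄(1−p̄)) = 24.8889 + 3 × √(24.8889×0.83407) = 24.8889 + 3 × 4.5562 = 38.5576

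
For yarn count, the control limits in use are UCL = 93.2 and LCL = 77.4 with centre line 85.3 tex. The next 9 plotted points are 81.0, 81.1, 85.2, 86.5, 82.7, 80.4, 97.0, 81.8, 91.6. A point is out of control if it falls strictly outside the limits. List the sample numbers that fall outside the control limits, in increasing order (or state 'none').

Compare each point to [77.4, 93.2]: sample 7 = 97.0 > UCL.

7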